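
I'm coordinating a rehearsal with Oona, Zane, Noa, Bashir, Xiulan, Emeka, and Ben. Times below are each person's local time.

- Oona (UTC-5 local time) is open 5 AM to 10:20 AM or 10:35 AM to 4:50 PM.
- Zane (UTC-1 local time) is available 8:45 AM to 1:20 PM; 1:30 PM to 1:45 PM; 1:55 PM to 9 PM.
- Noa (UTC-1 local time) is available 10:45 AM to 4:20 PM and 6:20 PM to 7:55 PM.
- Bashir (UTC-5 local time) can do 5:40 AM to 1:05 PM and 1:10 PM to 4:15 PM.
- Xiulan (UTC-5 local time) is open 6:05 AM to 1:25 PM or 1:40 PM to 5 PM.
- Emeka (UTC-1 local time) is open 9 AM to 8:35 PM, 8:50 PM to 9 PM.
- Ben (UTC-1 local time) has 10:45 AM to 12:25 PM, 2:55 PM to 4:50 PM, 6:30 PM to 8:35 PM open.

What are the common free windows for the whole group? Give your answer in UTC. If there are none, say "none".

11:45-13:25, 15:55-17:20, 19:30-20:55

Oona in UTC: 10:00-15:20, 15:35-21:50 (add 5h to convert from UTC-5).
Zane in UTC: 09:45-14:20, 14:30-14:45, 14:55-22:00 (add 1h to convert from UTC-1).
Noa in UTC: 11:45-17:20, 19:20-20:55 (add 1h to convert from UTC-1).
Bashir in UTC: 10:40-18:05, 18:10-21:15 (add 5h to convert from UTC-5).
Xiulan in UTC: 11:05-18:25, 18:40-22:00 (add 5h to convert from UTC-5).
Emeka in UTC: 10:00-21:35, 21:50-22:00 (add 1h to convert from UTC-1).
Ben in UTC: 11:45-13:25, 15:55-17:50, 19:30-21:35 (add 1h to convert from UTC-1).
Oona ∩ Zane: 10:00-14:20, 14:30-14:45, 14:55-15:20, 15:35-21:50.
Oona ∩ Zane ∩ Noa: 11:45-14:20, 14:30-14:45, 14:55-15:20, 15:35-17:20, 19:20-20:55.
Oona ∩ Zane ∩ Noa ∩ Bashir: 11:45-14:20, 14:30-14:45, 14:55-15:20, 15:35-17:20, 19:20-20:55.
Oona ∩ Zane ∩ Noa ∩ Bashir ∩ Xiulan: 11:45-14:20, 14:30-14:45, 14:55-15:20, 15:35-17:20, 19:20-20:55.
Oona ∩ Zane ∩ Noa ∩ Bashir ∩ Xiulan ∩ Emeka: 11:45-14:20, 14:30-14:45, 14:55-15:20, 15:35-17:20, 19:20-20:55.
Oona ∩ Zane ∩ Noa ∩ Bashir ∩ Xiulan ∩ Emeka ∩ Ben: 11:45-13:25, 15:55-17:20, 19:30-20:55.
So the common availability across everyone is 11:45-13:25, 15:55-17:20, 19:30-20:55.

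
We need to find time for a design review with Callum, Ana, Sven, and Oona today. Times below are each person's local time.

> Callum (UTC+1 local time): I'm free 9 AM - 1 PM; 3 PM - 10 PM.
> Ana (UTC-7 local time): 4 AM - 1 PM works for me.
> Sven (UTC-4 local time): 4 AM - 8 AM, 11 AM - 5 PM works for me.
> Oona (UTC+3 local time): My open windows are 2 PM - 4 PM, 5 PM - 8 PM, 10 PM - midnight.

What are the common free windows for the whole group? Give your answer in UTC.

11:00-12:00, 15:00-17:00, 19:00-20:00

Callum in UTC: 08:00-12:00, 14:00-21:00 (subtract 1h to convert from UTC+1).
Ana in UTC: 11:00-20:00 (add 7h to convert from UTC-7).
Sven in UTC: 08:00-12:00, 15:00-21:00 (add 4h to convert from UTC-4).
Oona in UTC: 11:00-13:00, 14:00-17:00, 19:00-21:00 (subtract 3h to convert from UTC+3).
Callum ∩ Ana: 11:00-12:00, 14:00-20:00.
Callum ∩ Ana ∩ Sven: 11:00-12:00, 15:00-20:00.
Callum ∩ Ana ∩ Sven ∩ Oona: 11:00-12:00, 15:00-17:00, 19:00-20:00.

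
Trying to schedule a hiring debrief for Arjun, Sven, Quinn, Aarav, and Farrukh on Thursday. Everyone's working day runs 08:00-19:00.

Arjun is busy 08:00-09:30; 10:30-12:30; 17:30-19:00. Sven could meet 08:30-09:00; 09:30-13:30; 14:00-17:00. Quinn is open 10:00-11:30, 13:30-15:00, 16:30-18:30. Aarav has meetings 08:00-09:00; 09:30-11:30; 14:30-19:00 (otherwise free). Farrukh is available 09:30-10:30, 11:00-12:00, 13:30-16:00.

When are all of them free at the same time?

Arjun free: 09:30-10:30, 12:30-17:30 (invert busy blocks within the working day).
Sven free: 08:30-09:00, 09:30-13:30, 14:00-17:00.
Quinn free: 10:00-11:30, 13:30-15:00, 16:30-18:30.
Aarav free: 09:00-09:30, 11:30-14:30 (invert busy blocks within the working day).
Farrukh free: 09:30-10:30, 11:00-12:00, 13:30-16:00.
Arjun ∩ Sven: 09:30-10:30, 12:30-13:30, 14:00-17:00.
Arjun ∩ Sven ∩ Quinn: 10:00-10:30, 14:00-15:00, 16:30-17:00.
Arjun ∩ Sven ∩ Quinn ∩ Aarav: 14:00-14:30.
Arjun ∩ Sven ∩ Quinn ∩ Aarav ∩ Farrukh: 14:00-14:30.
Those are the intersection windows.

14:00-14:30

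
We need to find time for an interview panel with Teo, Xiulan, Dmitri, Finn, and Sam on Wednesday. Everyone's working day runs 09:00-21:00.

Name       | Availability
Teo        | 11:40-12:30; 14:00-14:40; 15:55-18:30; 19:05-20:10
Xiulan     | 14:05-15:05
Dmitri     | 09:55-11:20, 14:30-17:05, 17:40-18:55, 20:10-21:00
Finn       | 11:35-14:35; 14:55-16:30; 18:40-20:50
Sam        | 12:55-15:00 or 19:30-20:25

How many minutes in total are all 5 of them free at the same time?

5

Teo ∩ Xiulan: 14:05-14:40.
Teo ∩ Xiulan ∩ Dmitri: 14:30-14:40.
Teo ∩ Xiulan ∩ Dmitri ∩ Finn: 14:30-14:35.
Teo ∩ Xiulan ∩ Dmitri ∩ Finn ∩ Sam: 14:30-14:35.
That's a single block of 5 minutes.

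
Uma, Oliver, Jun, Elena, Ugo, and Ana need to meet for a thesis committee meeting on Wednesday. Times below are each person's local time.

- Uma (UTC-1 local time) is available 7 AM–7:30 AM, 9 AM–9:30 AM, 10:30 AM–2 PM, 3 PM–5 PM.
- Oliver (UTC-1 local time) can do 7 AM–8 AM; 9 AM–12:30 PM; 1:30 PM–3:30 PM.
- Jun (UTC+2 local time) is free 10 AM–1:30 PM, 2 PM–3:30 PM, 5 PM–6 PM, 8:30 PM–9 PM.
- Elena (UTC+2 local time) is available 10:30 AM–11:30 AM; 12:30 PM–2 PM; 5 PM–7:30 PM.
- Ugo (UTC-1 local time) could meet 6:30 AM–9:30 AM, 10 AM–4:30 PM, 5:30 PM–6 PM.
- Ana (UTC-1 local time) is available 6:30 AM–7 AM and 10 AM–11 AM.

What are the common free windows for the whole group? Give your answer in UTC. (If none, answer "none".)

Uma in UTC: 08:00-08:30, 10:00-10:30, 11:30-15:00, 16:00-18:00 (add 1h to convert from UTC-1).
Oliver in UTC: 08:00-09:00, 10:00-13:30, 14:30-16:30 (add 1h to convert from UTC-1).
Jun in UTC: 08:00-11:30, 12:00-13:30, 15:00-16:00, 18:30-19:00 (subtract 2h to convert from UTC+2).
Elena in UTC: 08:30-09:30, 10:30-12:00, 15:00-17:30 (subtract 2h to convert from UTC+2).
Ugo in UTC: 07:30-10:30, 11:00-17:30, 18:30-19:00 (add 1h to convert from UTC-1).
Ana in UTC: 07:30-08:00, 11:00-12:00 (add 1h to convert from UTC-1).
Uma ∩ Oliver: 08:00-08:30, 10:00-10:30, 11:30-13:30, 14:30-15:00, 16:00-16:30.
Uma ∩ Oliver ∩ Jun: 08:00-08:30, 10:00-10:30, 12:00-13:30.
Uma ∩ Oliver ∩ Jun ∩ Elena: ∅.
Uma ∩ Oliver ∩ Jun ∩ Elena ∩ Ugo: ∅.
Uma ∩ Oliver ∩ Jun ∩ Elena ∩ Ugo ∩ Ana: ∅.
There is no time when everyone is free.

none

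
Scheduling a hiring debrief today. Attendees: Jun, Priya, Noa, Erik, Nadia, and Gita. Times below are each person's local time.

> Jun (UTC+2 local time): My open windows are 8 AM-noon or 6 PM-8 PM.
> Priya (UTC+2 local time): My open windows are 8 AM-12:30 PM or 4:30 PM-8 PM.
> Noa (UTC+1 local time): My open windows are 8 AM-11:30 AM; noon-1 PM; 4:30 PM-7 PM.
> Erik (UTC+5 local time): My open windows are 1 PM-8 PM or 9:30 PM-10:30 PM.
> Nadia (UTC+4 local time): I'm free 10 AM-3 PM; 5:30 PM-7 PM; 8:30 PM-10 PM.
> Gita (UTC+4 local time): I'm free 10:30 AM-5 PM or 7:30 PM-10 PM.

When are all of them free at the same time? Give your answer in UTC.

Jun in UTC: 06:00-10:00, 16:00-18:00 (subtract 2h to convert from UTC+2).
Priya in UTC: 06:00-10:30, 14:30-18:00 (subtract 2h to convert from UTC+2).
Noa in UTC: 07:00-10:30, 11:00-12:00, 15:30-18:00 (subtract 1h to convert from UTC+1).
Erik in UTC: 08:00-15:00, 16:30-17:30 (subtract 5h to convert from UTC+5).
Nadia in UTC: 06:00-11:00, 13:30-15:00, 16:30-18:00 (subtract 4h to convert from UTC+4).
Gita in UTC: 06:30-13:00, 15:30-18:00 (subtract 4h to convert from UTC+4).
Jun ∩ Priya: 06:00-10:00, 16:00-18:00.
Jun ∩ Priya ∩ Noa: 07:00-10:00, 16:00-18:00.
Jun ∩ Priya ∩ Noa ∩ Erik: 08:00-10:00, 16:30-17:30.
Jun ∩ Priya ∩ Noa ∩ Erik ∩ Nadia: 08:00-10:00, 16:30-17:30.
Jun ∩ Priya ∩ Noa ∩ Erik ∩ Nadia ∩ Gita: 08:00-10:00, 16:30-17:30.

08:00-10:00, 16:30-17:30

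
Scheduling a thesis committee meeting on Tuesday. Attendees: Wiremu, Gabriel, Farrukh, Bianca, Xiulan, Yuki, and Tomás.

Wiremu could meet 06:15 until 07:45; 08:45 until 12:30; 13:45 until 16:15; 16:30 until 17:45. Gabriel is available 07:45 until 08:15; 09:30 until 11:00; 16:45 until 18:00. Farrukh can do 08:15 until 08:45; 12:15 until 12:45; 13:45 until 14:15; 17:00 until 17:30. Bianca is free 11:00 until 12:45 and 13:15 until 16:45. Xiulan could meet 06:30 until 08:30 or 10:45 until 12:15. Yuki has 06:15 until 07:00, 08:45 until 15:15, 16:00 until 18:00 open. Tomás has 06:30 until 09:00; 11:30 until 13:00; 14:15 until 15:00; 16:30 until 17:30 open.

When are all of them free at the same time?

none

Wiremu ∩ Gabriel: 09:30-11:00, 16:45-17:45.
Wiremu ∩ Gabriel ∩ Farrukh: 17:00-17:30.
Wiremu ∩ Gabriel ∩ Farrukh ∩ Bianca: ∅.
Wiremu ∩ Gabriel ∩ Farrukh ∩ Bianca ∩ Xiulan: ∅.
Wiremu ∩ Gabriel ∩ Farrukh ∩ Bianca ∩ Xiulan ∩ Yuki: ∅.
Wiremu ∩ Gabriel ∩ Farrukh ∩ Bianca ∩ Xiulan ∩ Yuki ∩ Tomás: ∅.
There is no time when everyone is free.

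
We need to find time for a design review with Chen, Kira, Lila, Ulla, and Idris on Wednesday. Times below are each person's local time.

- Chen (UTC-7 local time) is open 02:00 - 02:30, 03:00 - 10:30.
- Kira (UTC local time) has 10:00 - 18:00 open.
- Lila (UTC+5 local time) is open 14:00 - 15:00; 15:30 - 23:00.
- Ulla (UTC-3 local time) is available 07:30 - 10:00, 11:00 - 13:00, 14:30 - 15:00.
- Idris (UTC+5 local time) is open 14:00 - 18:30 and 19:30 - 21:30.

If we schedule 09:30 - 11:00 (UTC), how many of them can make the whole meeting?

Chen in UTC: 09:00-09:30, 10:00-17:30 (add 7h to convert from UTC-7).
Kira in UTC: 10:00-18:00.
Lila in UTC: 09:00-10:00, 10:30-18:00 (subtract 5h to convert from UTC+5).
Ulla in UTC: 10:30-13:00, 14:00-16:00, 17:30-18:00 (add 3h to convert from UTC-3).
Idris in UTC: 09:00-13:30, 14:30-16:30 (subtract 5h to convert from UTC+5).
Idris can make the full 09:30-11:00 slot — that's 1.

1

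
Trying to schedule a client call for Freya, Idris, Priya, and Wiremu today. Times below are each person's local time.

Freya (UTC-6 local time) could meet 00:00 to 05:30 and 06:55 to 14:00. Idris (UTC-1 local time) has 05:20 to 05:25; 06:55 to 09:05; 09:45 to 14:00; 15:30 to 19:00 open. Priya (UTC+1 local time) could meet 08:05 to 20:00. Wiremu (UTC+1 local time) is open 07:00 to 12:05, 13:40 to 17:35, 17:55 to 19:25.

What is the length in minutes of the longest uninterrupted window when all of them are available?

Freya in UTC: 06:00-11:30, 12:55-20:00 (add 6h to convert from UTC-6).
Idris in UTC: 06:20-06:25, 07:55-10:05, 10:45-15:00, 16:30-20:00 (add 1h to convert from UTC-1).
Priya in UTC: 07:05-19:00 (subtract 1h to convert from UTC+1).
Wiremu in UTC: 06:00-11:05, 12:40-16:35, 16:55-18:25 (subtract 1h to convert from UTC+1).
Freya ∩ Idris: 06:20-06:25, 07:55-10:05, 10:45-11:30, 12:55-15:00, 16:30-20:00.
Freya ∩ Idris ∩ Priya: 07:55-10:05, 10:45-11:30, 12:55-15:00, 16:30-19:00.
Freya ∩ Idris ∩ Priya ∩ Wiremu: 07:55-10:05, 10:45-11:05, 12:55-15:00, 16:30-16:35, 16:55-18:25.
The longest is 07:55-10:05 at 130 minutes.

130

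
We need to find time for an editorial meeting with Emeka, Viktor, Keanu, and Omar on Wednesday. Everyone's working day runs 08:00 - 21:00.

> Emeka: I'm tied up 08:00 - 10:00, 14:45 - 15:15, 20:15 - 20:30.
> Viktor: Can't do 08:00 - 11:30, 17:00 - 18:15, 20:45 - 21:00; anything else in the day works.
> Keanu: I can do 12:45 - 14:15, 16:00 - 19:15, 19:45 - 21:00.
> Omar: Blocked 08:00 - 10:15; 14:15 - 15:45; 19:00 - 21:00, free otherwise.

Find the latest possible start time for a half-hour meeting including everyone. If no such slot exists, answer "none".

Emeka free: 10:00-14:45, 15:15-20:15, 20:30-21:00 (invert busy blocks within the working day).
Viktor free: 11:30-17:00, 18:15-20:45 (invert busy blocks within the working day).
Keanu free: 12:45-14:15, 16:00-19:15, 19:45-21:00.
Omar free: 10:15-14:15, 15:45-19:00 (invert busy blocks within the working day).
Emeka ∩ Viktor: 11:30-14:45, 15:15-17:00, 18:15-20:15, 20:30-20:45.
Emeka ∩ Viktor ∩ Keanu: 12:45-14:15, 16:00-17:00, 18:15-19:15, 19:45-20:15, 20:30-20:45.
Emeka ∩ Viktor ∩ Keanu ∩ Omar: 12:45-14:15, 16:00-17:00, 18:15-19:00.
So the common availability across everyone is 12:45-14:15, 16:00-17:00, 18:15-19:00.
The last common window of at least 30 minutes is 18:15-19:00; a 30-minute meeting can start as late as 18:30 and still end by 19:00.

18:30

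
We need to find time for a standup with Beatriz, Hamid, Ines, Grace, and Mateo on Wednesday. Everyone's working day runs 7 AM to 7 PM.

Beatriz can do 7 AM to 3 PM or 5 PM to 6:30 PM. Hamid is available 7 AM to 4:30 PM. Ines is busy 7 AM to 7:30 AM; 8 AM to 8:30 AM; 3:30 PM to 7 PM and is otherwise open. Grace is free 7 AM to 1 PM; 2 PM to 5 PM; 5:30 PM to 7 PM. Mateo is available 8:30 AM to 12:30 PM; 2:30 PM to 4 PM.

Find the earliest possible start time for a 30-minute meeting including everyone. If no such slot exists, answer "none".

08:30

Beatriz free: 07:00-15:00, 17:00-18:30.
Hamid free: 07:00-16:30.
Ines free: 07:30-08:00, 08:30-15:30 (invert busy blocks within the working day).
Grace free: 07:00-13:00, 14:00-17:00, 17:30-19:00.
Mateo free: 08:30-12:30, 14:30-16:00.
Beatriz ∩ Hamid: 07:00-15:00.
Beatriz ∩ Hamid ∩ Ines: 07:30-08:00, 08:30-15:00.
Beatriz ∩ Hamid ∩ Ines ∩ Grace: 07:30-08:00, 08:30-13:00, 14:00-15:00.
Beatriz ∩ Hamid ∩ Ines ∩ Grace ∩ Mateo: 08:30-12:30, 14:30-15:00.
The first common window of at least 30 minutes is 08:30-12:30, so the earliest start is 08:30.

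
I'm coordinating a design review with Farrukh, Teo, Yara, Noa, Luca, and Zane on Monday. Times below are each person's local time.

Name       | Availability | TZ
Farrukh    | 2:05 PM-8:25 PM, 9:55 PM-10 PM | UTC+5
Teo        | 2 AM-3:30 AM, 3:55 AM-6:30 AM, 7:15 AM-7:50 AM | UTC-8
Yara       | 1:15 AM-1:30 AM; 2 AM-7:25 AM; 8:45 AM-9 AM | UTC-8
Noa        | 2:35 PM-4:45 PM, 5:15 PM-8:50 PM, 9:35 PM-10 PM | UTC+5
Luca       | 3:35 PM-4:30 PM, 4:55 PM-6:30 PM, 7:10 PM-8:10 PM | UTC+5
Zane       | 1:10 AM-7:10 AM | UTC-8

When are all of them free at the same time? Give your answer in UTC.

Farrukh in UTC: 09:05-15:25, 16:55-17:00 (subtract 5h to convert from UTC+5).
Teo in UTC: 10:00-11:30, 11:55-14:30, 15:15-15:50 (add 8h to convert from UTC-8).
Yara in UTC: 09:15-09:30, 10:00-15:25, 16:45-17:00 (add 8h to convert from UTC-8).
Noa in UTC: 09:35-11:45, 12:15-15:50, 16:35-17:00 (subtract 5h to convert from UTC+5).
Luca in UTC: 10:35-11:30, 11:55-13:30, 14:10-15:10 (subtract 5h to convert from UTC+5).
Zane in UTC: 09:10-15:10 (add 8h to convert from UTC-8).
Farrukh ∩ Teo: 10:00-11:30, 11:55-14:30, 15:15-15:25.
Farrukh ∩ Teo ∩ Yara: 10:00-11:30, 11:55-14:30, 15:15-15:25.
Farrukh ∩ Teo ∩ Yara ∩ Noa: 10:00-11:30, 12:15-14:30, 15:15-15:25.
Farrukh ∩ Teo ∩ Yara ∩ Noa ∩ Luca: 10:35-11:30, 12:15-13:30, 14:10-14:30.
Farrukh ∩ Teo ∩ Yara ∩ Noa ∩ Luca ∩ Zane: 10:35-11:30, 12:15-13:30, 14:10-14:30.

10:35-11:30, 12:15-13:30, 14:10-14:30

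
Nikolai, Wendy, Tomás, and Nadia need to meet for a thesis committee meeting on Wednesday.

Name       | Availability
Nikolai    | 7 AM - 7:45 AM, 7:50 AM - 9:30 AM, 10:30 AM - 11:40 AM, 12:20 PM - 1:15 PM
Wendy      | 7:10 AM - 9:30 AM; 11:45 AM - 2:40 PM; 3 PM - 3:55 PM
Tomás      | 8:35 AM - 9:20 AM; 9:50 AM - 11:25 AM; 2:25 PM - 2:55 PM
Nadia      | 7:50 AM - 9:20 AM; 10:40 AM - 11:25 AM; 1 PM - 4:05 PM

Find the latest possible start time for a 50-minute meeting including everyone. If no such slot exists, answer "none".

none

Nikolai ∩ Wendy: 07:10-07:45, 07:50-09:30, 12:20-13:15.
Nikolai ∩ Wendy ∩ Tomás: 08:35-09:20.
Nikolai ∩ Wendy ∩ Tomás ∩ Nadia: 08:35-09:20.
No common window is at least 50 minutes long.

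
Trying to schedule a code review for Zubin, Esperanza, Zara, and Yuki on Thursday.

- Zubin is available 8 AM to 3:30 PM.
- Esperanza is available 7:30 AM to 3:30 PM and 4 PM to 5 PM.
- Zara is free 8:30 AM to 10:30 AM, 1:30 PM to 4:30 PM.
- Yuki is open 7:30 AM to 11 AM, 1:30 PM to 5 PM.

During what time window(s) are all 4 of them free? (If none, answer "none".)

08:30-10:30, 13:30-15:30

Zubin ∩ Esperanza: 08:00-15:30.
Zubin ∩ Esperanza ∩ Zara: 08:30-10:30, 13:30-15:30.
Zubin ∩ Esperanza ∩ Zara ∩ Yuki: 08:30-10:30, 13:30-15:30.
So the common availability across everyone is 08:30-10:30, 13:30-15:30.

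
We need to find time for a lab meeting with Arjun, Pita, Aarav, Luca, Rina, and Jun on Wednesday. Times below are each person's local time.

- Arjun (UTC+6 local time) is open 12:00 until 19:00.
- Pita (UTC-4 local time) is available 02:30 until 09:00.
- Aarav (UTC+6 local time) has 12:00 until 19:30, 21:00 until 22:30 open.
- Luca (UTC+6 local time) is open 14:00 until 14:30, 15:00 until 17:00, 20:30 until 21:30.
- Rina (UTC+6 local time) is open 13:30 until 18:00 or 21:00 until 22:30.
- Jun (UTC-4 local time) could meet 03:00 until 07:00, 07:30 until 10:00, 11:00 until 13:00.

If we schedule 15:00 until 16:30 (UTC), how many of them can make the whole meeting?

Arjun in UTC: 06:00-13:00 (subtract 6h to convert from UTC+6).
Pita in UTC: 06:30-13:00 (add 4h to convert from UTC-4).
Aarav in UTC: 06:00-13:30, 15:00-16:30 (subtract 6h to convert from UTC+6).
Luca in UTC: 08:00-08:30, 09:00-11:00, 14:30-15:30 (subtract 6h to convert from UTC+6).
Rina in UTC: 07:30-12:00, 15:00-16:30 (subtract 6h to convert from UTC+6).
Jun in UTC: 07:00-11:00, 11:30-14:00, 15:00-17:00 (add 4h to convert from UTC-4).
Aarav, Rina, and Jun can make the full 15:00-16:30 slot — that's 3.

3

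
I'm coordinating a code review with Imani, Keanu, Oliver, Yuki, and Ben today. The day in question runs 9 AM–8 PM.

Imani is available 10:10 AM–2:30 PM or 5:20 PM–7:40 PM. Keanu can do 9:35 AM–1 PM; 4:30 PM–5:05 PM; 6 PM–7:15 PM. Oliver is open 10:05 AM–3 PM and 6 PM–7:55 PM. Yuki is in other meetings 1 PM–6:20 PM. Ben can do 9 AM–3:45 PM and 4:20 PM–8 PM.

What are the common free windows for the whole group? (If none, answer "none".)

Imani free: 10:10-14:30, 17:20-19:40.
Keanu free: 09:35-13:00, 16:30-17:05, 18:00-19:15.
Oliver free: 10:05-15:00, 18:00-19:55.
Yuki free: 09:00-13:00, 18:20-20:00 (invert busy blocks within the working day).
Ben free: 09:00-15:45, 16:20-20:00.
Imani ∩ Keanu: 10:10-13:00, 18:00-19:15.
Imani ∩ Keanu ∩ Oliver: 10:10-13:00, 18:00-19:15.
Imani ∩ Keanu ∩ Oliver ∩ Yuki: 10:10-13:00, 18:20-19:15.
Imani ∩ Keanu ∩ Oliver ∩ Yuki ∩ Ben: 10:10-13:00, 18:20-19:15.

10:10-13:00, 18:20-19:15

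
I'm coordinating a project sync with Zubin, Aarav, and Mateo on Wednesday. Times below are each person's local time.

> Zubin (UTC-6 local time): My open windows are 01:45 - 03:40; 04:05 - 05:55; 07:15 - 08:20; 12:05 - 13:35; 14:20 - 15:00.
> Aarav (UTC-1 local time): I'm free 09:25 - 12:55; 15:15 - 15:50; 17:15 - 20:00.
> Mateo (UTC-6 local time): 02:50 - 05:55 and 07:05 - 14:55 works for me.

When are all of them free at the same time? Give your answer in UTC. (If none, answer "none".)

Zubin in UTC: 07:45-09:40, 10:05-11:55, 13:15-14:20, 18:05-19:35, 20:20-21:00 (add 6h to convert from UTC-6).
Aarav in UTC: 10:25-13:55, 16:15-16:50, 18:15-21:00 (add 1h to convert from UTC-1).
Mateo in UTC: 08:50-11:55, 13:05-20:55 (add 6h to convert from UTC-6).
Zubin ∩ Aarav: 10:25-11:55, 13:15-13:55, 18:15-19:35, 20:20-21:00.
Zubin ∩ Aarav ∩ Mateo: 10:25-11:55, 13:15-13:55, 18:15-19:35, 20:20-20:55.

10:25-11:55, 13:15-13:55, 18:15-19:35, 20:20-20:55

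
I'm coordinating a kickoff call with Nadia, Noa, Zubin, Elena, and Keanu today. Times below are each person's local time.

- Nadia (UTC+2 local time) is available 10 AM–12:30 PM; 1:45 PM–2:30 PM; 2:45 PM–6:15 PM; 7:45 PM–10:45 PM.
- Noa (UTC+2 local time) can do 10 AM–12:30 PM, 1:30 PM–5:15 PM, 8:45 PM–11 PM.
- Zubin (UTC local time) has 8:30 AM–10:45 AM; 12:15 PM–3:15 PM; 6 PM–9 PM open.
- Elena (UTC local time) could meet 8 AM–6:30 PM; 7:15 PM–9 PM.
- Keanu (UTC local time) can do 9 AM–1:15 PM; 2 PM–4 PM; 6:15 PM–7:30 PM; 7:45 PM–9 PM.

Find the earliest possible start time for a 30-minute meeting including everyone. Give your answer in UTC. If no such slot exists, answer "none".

09:00

Nadia in UTC: 08:00-10:30, 11:45-12:30, 12:45-16:15, 17:45-20:45 (subtract 2h to convert from UTC+2).
Noa in UTC: 08:00-10:30, 11:30-15:15, 18:45-21:00 (subtract 2h to convert from UTC+2).
Zubin in UTC: 08:30-10:45, 12:15-15:15, 18:00-21:00.
Elena in UTC: 08:00-18:30, 19:15-21:00.
Keanu in UTC: 09:00-13:15, 14:00-16:00, 18:15-19:30, 19:45-21:00.
Nadia ∩ Noa: 08:00-10:30, 11:45-12:30, 12:45-15:15, 18:45-20:45.
Nadia ∩ Noa ∩ Zubin: 08:30-10:30, 12:15-12:30, 12:45-15:15, 18:45-20:45.
Nadia ∩ Noa ∩ Zubin ∩ Elena: 08:30-10:30, 12:15-12:30, 12:45-15:15, 19:15-20:45.
Nadia ∩ Noa ∩ Zubin ∩ Elena ∩ Keanu: 09:00-10:30, 12:15-12:30, 12:45-13:15, 14:00-15:15, 19:15-19:30, 19:45-20:45.
The first common window of at least 30 minutes is 09:00-10:30, so the earliest start is 09:00.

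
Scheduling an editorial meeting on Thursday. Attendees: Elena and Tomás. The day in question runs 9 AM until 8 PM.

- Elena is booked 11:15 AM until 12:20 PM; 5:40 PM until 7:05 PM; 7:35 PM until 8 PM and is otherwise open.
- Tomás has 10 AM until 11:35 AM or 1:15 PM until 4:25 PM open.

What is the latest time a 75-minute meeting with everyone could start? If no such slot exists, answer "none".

Elena free: 09:00-11:15, 12:20-17:40, 19:05-19:35 (invert busy blocks within the working day).
Tomás free: 10:00-11:35, 13:15-16:25.
Elena ∩ Tomás: 10:00-11:15, 13:15-16:25.
So the common availability across everyone is 10:00-11:15, 13:15-16:25.
The last common window of at least 75 minutes is 13:15-16:25; a 75-minute meeting can start as late as 15:10 and still end by 16:25.

15:10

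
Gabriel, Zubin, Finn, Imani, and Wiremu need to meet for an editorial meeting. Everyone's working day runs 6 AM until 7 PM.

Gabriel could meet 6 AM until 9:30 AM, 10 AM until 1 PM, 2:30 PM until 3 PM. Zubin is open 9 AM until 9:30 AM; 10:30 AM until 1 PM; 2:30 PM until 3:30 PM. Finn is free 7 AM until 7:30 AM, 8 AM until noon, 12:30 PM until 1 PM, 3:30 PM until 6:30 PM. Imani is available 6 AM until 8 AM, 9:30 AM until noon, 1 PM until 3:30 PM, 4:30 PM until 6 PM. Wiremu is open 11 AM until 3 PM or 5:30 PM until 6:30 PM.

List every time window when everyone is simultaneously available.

Gabriel ∩ Zubin: 09:00-09:30, 10:30-13:00, 14:30-15:00.
Gabriel ∩ Zubin ∩ Finn: 09:00-09:30, 10:30-12:00, 12:30-13:00.
Gabriel ∩ Zubin ∩ Finn ∩ Imani: 10:30-12:00.
Gabriel ∩ Zubin ∩ Finn ∩ Imani ∩ Wiremu: 11:00-12:00.
Those are the intersection windows.

11:00-12:00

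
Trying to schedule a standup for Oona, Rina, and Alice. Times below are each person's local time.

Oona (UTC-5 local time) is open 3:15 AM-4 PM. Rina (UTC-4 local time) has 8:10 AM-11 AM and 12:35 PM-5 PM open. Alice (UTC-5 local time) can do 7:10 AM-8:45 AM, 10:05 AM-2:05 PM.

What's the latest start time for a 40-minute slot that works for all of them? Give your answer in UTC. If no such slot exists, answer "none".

Oona in UTC: 08:15-21:00 (add 5h to convert from UTC-5).
Rina in UTC: 12:10-15:00, 16:35-21:00 (add 4h to convert from UTC-4).
Alice in UTC: 12:10-13:45, 15:05-19:05 (add 5h to convert from UTC-5).
Oona ∩ Rina: 12:10-15:00, 16:35-21:00.
Oona ∩ Rina ∩ Alice: 12:10-13:45, 16:35-19:05.
So the common availability across everyone is 12:10-13:45, 16:35-19:05.
The last common window of at least 40 minutes is 16:35-19:05; a 40-minute meeting can start as late as 18:25 and still end by 19:05.

18:25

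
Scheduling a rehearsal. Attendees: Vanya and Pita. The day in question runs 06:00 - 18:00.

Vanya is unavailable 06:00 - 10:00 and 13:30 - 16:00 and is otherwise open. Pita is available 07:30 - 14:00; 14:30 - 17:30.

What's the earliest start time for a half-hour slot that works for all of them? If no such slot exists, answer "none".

10:00

Vanya free: 10:00-13:30, 16:00-18:00 (invert busy blocks within the working day).
Pita free: 07:30-14:00, 14:30-17:30.
Vanya ∩ Pita: 10:00-13:30, 16:00-17:30.
The first common window of at least 30 minutes is 10:00-13:30, so the earliest start is 10:00.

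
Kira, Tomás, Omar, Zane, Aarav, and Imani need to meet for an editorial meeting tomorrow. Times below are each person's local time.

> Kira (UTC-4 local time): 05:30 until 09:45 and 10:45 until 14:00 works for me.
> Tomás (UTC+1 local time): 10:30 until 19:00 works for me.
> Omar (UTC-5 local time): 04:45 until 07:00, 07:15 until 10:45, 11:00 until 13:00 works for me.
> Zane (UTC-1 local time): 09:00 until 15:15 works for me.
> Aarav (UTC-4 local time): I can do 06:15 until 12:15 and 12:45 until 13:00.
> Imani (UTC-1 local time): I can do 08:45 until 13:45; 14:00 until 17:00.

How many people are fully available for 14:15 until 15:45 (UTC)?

Kira in UTC: 09:30-13:45, 14:45-18:00 (add 4h to convert from UTC-4).
Tomás in UTC: 09:30-18:00 (subtract 1h to convert from UTC+1).
Omar in UTC: 09:45-12:00, 12:15-15:45, 16:00-18:00 (add 5h to convert from UTC-5).
Zane in UTC: 10:00-16:15 (add 1h to convert from UTC-1).
Aarav in UTC: 10:15-16:15, 16:45-17:00 (add 4h to convert from UTC-4).
Imani in UTC: 09:45-14:45, 15:00-18:00 (add 1h to convert from UTC-1).
Tomás, Omar, Zane, and Aarav can make the full 14:15-15:45 slot — that's 4.

4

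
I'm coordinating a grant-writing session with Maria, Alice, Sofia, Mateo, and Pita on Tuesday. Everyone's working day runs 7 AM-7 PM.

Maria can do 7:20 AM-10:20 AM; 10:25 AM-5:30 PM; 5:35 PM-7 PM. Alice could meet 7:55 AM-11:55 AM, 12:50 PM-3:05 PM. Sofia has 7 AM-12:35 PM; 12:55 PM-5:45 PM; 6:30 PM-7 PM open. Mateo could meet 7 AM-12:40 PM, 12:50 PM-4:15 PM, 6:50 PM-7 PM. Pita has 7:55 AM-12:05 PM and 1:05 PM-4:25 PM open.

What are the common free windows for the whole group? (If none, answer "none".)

Maria ∩ Alice: 07:55-10:20, 10:25-11:55, 12:50-15:05.
Maria ∩ Alice ∩ Sofia: 07:55-10:20, 10:25-11:55, 12:55-15:05.
Maria ∩ Alice ∩ Sofia ∩ Mateo: 07:55-10:20, 10:25-11:55, 12:55-15:05.
Maria ∩ Alice ∩ Sofia ∩ Mateo ∩ Pita: 07:55-10:20, 10:25-11:55, 13:05-15:05.
Those are the intersection windows.

07:55-10:20, 10:25-11:55, 13:05-15:05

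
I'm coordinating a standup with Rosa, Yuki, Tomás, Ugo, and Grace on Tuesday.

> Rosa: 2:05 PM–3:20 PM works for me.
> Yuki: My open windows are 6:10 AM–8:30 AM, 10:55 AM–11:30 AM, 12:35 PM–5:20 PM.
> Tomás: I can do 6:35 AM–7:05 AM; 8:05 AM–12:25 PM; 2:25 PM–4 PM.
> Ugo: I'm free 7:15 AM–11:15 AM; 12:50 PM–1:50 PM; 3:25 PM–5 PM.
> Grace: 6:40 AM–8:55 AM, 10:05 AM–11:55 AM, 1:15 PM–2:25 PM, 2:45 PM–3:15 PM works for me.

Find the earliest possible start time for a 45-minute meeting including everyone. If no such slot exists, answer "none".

Rosa ∩ Yuki: 14:05-15:20.
Rosa ∩ Yuki ∩ Tomás: 14:25-15:20.
Rosa ∩ Yuki ∩ Tomás ∩ Ugo: ∅.
Rosa ∩ Yuki ∩ Tomás ∩ Ugo ∩ Grace: ∅.
There is no time when everyone is free.
No common window is at least 45 minutes long.

none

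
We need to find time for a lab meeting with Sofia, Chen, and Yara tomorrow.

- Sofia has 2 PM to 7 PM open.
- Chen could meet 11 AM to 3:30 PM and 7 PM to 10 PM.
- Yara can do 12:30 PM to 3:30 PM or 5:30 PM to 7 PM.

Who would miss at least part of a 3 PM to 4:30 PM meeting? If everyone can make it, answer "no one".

Chen, Yara

Sofia: free for 15:00-16:30. Chen: not fully free for 15:00-16:30. Yara: not fully free for 15:00-16:30.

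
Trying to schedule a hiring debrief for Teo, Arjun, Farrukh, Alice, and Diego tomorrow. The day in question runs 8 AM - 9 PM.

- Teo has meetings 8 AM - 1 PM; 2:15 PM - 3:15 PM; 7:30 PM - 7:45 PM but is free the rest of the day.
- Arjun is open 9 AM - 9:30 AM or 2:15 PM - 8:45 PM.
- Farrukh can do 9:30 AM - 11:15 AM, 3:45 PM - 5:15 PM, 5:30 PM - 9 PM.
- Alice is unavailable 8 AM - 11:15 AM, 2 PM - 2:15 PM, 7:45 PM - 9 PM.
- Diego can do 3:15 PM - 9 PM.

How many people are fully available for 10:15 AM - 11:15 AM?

1

Teo free: 13:00-14:15, 15:15-19:30, 19:45-21:00 (invert busy blocks within the working day).
Arjun free: 09:00-09:30, 14:15-20:45.
Farrukh free: 09:30-11:15, 15:45-17:15, 17:30-21:00.
Alice free: 11:15-14:00, 14:15-19:45 (invert busy blocks within the working day).
Diego free: 15:15-21:00.
Farrukh can make the full 10:15-11:15 slot — that's 1.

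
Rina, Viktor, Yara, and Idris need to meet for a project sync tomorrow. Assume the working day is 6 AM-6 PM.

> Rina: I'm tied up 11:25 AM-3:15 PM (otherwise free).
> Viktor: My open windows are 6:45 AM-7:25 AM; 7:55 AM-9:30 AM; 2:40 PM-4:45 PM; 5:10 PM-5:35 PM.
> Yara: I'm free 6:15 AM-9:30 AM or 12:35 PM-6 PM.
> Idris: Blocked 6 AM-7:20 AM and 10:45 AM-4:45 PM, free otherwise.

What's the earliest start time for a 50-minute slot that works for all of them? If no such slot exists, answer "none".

Rina free: 06:00-11:25, 15:15-18:00 (invert busy blocks within the working day).
Viktor free: 06:45-07:25, 07:55-09:30, 14:40-16:45, 17:10-17:35.
Yara free: 06:15-09:30, 12:35-18:00.
Idris free: 07:20-10:45, 16:45-18:00 (invert busy blocks within the working day).
Rina ∩ Viktor: 06:45-07:25, 07:55-09:30, 15:15-16:45, 17:10-17:35.
Rina ∩ Viktor ∩ Yara: 06:45-07:25, 07:55-09:30, 15:15-16:45, 17:10-17:35.
Rina ∩ Viktor ∩ Yara ∩ Idris: 07:20-07:25, 07:55-09:30, 17:10-17:35.
The first common window of at least 50 minutes is 07:55-09:30, so the earliest start is 07:55.

07:55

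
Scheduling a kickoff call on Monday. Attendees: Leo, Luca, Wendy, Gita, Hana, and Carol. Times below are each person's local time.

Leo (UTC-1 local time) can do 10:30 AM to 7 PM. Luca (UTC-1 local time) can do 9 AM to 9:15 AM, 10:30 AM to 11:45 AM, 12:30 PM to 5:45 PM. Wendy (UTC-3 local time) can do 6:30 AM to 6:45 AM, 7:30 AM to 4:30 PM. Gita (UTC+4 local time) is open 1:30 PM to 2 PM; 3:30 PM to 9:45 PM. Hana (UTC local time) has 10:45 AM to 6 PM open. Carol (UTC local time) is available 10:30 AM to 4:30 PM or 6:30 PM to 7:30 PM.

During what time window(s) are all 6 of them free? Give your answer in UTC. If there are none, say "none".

11:30-12:45, 13:30-16:30

Leo in UTC: 11:30-20:00 (add 1h to convert from UTC-1).
Luca in UTC: 10:00-10:15, 11:30-12:45, 13:30-18:45 (add 1h to convert from UTC-1).
Wendy in UTC: 09:30-09:45, 10:30-19:30 (add 3h to convert from UTC-3).
Gita in UTC: 09:30-10:00, 11:30-17:45 (subtract 4h to convert from UTC+4).
Hana in UTC: 10:45-18:00.
Carol in UTC: 10:30-16:30, 18:30-19:30.
Leo ∩ Luca: 11:30-12:45, 13:30-18:45.
Leo ∩ Luca ∩ Wendy: 11:30-12:45, 13:30-18:45.
Leo ∩ Luca ∩ Wendy ∩ Gita: 11:30-12:45, 13:30-17:45.
Leo ∩ Luca ∩ Wendy ∩ Gita ∩ Hana: 11:30-12:45, 13:30-17:45.
Leo ∩ Luca ∩ Wendy ∩ Gita ∩ Hana ∩ Carol: 11:30-12:45, 13:30-16:30.
Those are the intersection windows.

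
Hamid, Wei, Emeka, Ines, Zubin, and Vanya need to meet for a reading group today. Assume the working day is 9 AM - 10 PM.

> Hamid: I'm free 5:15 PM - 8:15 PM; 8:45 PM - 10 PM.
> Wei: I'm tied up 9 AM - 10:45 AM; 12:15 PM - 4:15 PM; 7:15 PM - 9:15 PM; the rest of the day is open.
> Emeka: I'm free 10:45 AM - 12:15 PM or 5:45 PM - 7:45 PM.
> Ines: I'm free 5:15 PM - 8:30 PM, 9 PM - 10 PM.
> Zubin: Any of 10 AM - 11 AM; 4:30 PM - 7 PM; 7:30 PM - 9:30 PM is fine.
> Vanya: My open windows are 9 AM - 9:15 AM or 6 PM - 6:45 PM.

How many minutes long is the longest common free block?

Hamid free: 17:15-20:15, 20:45-22:00.
Wei free: 10:45-12:15, 16:15-19:15, 21:15-22:00 (invert busy blocks within the working day).
Emeka free: 10:45-12:15, 17:45-19:45.
Ines free: 17:15-20:30, 21:00-22:00.
Zubin free: 10:00-11:00, 16:30-19:00, 19:30-21:30.
Vanya free: 09:00-09:15, 18:00-18:45.
Hamid ∩ Wei: 17:15-19:15, 21:15-22:00.
Hamid ∩ Wei ∩ Emeka: 17:45-19:15.
Hamid ∩ Wei ∩ Emeka ∩ Ines: 17:45-19:15.
Hamid ∩ Wei ∩ Emeka ∩ Ines ∩ Zubin: 17:45-19:00.
Hamid ∩ Wei ∩ Emeka ∩ Ines ∩ Zubin ∩ Vanya: 18:00-18:45.
Those are the intersection windows.
The longest is 18:00-18:45 at 45 minutes.

45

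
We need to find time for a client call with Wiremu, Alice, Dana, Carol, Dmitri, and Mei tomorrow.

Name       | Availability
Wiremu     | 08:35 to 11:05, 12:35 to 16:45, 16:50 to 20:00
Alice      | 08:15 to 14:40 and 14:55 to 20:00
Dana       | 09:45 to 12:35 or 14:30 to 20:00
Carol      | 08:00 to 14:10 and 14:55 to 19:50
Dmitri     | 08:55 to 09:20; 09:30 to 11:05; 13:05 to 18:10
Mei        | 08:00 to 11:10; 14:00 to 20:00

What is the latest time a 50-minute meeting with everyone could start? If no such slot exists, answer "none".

Wiremu ∩ Alice: 08:35-11:05, 12:35-14:40, 14:55-16:45, 16:50-20:00.
Wiremu ∩ Alice ∩ Dana: 09:45-11:05, 14:30-14:40, 14:55-16:45, 16:50-20:00.
Wiremu ∩ Alice ∩ Dana ∩ Carol: 09:45-11:05, 14:55-16:45, 16:50-19:50.
Wiremu ∩ Alice ∩ Dana ∩ Carol ∩ Dmitri: 09:45-11:05, 14:55-16:45, 16:50-18:10.
Wiremu ∩ Alice ∩ Dana ∩ Carol ∩ Dmitri ∩ Mei: 09:45-11:05, 14:55-16:45, 16:50-18:10.
The last common window of at least 50 minutes is 16:50-18:10; a 50-minute meeting can start as late as 17:20 and still end by 18:10.

17:20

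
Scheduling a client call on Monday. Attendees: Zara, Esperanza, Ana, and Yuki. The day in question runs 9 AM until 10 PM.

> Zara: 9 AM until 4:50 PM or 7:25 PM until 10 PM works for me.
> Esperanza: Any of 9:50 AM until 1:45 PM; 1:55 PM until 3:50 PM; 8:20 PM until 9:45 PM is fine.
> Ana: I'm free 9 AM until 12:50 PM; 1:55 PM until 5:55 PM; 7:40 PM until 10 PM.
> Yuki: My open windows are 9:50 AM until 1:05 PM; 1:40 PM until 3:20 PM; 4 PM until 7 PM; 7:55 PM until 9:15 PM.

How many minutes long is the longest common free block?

180

Zara ∩ Esperanza: 09:50-13:45, 13:55-15:50, 20:20-21:45.
Zara ∩ Esperanza ∩ Ana: 09:50-12:50, 13:55-15:50, 20:20-21:45.
Zara ∩ Esperanza ∩ Ana ∩ Yuki: 09:50-12:50, 13:55-15:20, 20:20-21:15.
The longest is 09:50-12:50 at 180 minutes.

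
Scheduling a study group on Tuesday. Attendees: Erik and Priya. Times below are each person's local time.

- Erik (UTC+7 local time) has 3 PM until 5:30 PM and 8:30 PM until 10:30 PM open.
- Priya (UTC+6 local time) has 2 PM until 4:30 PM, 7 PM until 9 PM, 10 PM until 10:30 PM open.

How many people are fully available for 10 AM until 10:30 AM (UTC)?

2

Erik in UTC: 08:00-10:30, 13:30-15:30 (subtract 7h to convert from UTC+7).
Priya in UTC: 08:00-10:30, 13:00-15:00, 16:00-16:30 (subtract 6h to convert from UTC+6).
Erik and Priya can make the full 10:00-10:30 slot — that's 2.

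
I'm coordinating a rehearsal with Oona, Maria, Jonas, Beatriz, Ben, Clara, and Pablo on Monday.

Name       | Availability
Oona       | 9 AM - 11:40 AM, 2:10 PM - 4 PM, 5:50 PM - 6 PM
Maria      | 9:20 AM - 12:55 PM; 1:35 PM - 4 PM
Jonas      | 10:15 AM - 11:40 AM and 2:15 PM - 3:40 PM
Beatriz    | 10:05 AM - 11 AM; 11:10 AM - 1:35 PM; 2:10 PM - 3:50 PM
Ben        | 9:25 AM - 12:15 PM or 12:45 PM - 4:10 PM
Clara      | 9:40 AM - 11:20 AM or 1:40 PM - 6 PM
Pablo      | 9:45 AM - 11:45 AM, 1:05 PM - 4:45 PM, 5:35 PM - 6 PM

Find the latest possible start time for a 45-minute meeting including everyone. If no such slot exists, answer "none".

14:55

Oona ∩ Maria: 09:20-11:40, 14:10-16:00.
Oona ∩ Maria ∩ Jonas: 10:15-11:40, 14:15-15:40.
Oona ∩ Maria ∩ Jonas ∩ Beatriz: 10:15-11:00, 11:10-11:40, 14:15-15:40.
Oona ∩ Maria ∩ Jonas ∩ Beatriz ∩ Ben: 10:15-11:00, 11:10-11:40, 14:15-15:40.
Oona ∩ Maria ∩ Jonas ∩ Beatriz ∩ Ben ∩ Clara: 10:15-11:00, 11:10-11:20, 14:15-15:40.
Oona ∩ Maria ∩ Jonas ∩ Beatriz ∩ Ben ∩ Clara ∩ Pablo: 10:15-11:00, 11:10-11:20, 14:15-15:40.
The last common window of at least 45 minutes is 14:15-15:40; a 45-minute meeting can start as late as 14:55 and still end by 15:40.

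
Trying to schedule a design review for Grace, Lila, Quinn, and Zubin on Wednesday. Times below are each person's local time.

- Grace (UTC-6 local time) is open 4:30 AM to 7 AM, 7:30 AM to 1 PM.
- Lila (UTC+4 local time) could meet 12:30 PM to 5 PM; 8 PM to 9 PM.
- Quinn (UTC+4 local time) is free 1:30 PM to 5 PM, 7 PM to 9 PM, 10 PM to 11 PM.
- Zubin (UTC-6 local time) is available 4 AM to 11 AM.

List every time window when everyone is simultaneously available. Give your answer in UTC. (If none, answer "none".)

10:30-13:00, 16:00-17:00

Grace in UTC: 10:30-13:00, 13:30-19:00 (add 6h to convert from UTC-6).
Lila in UTC: 08:30-13:00, 16:00-17:00 (subtract 4h to convert from UTC+4).
Quinn in UTC: 09:30-13:00, 15:00-17:00, 18:00-19:00 (subtract 4h to convert from UTC+4).
Zubin in UTC: 10:00-17:00 (add 6h to convert from UTC-6).
Grace ∩ Lila: 10:30-13:00, 16:00-17:00.
Grace ∩ Lila ∩ Quinn: 10:30-13:00, 16:00-17:00.
Grace ∩ Lila ∩ Quinn ∩ Zubin: 10:30-13:00, 16:00-17:00.
Those are the intersection windows.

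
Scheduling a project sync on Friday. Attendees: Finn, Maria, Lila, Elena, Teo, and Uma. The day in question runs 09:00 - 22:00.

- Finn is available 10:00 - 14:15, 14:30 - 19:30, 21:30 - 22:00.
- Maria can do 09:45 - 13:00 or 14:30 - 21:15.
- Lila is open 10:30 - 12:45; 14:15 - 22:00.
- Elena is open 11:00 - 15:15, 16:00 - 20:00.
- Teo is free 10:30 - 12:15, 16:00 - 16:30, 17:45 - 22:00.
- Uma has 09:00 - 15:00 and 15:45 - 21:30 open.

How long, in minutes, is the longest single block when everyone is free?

105

Finn ∩ Maria: 10:00-13:00, 14:30-19:30.
Finn ∩ Maria ∩ Lila: 10:30-12:45, 14:30-19:30.
Finn ∩ Maria ∩ Lila ∩ Elena: 11:00-12:45, 14:30-15:15, 16:00-19:30.
Finn ∩ Maria ∩ Lila ∩ Elena ∩ Teo: 11:00-12:15, 16:00-16:30, 17:45-19:30.
Finn ∩ Maria ∩ Lila ∩ Elena ∩ Teo ∩ Uma: 11:00-12:15, 16:00-16:30, 17:45-19:30.
The longest is 17:45-19:30 at 105 minutes.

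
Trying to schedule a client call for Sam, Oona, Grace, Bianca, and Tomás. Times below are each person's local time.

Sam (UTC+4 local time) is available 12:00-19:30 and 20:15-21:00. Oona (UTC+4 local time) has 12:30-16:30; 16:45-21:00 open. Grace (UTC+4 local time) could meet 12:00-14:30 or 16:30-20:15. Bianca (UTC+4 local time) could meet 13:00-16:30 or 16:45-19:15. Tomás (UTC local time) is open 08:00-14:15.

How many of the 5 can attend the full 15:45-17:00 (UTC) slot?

Sam in UTC: 08:00-15:30, 16:15-17:00 (subtract 4h to convert from UTC+4).
Oona in UTC: 08:30-12:30, 12:45-17:00 (subtract 4h to convert from UTC+4).
Grace in UTC: 08:00-10:30, 12:30-16:15 (subtract 4h to convert from UTC+4).
Bianca in UTC: 09:00-12:30, 12:45-15:15 (subtract 4h to convert from UTC+4).
Tomás in UTC: 08:00-14:15.
Oona can make the full 15:45-17:00 slot — that's 1.

1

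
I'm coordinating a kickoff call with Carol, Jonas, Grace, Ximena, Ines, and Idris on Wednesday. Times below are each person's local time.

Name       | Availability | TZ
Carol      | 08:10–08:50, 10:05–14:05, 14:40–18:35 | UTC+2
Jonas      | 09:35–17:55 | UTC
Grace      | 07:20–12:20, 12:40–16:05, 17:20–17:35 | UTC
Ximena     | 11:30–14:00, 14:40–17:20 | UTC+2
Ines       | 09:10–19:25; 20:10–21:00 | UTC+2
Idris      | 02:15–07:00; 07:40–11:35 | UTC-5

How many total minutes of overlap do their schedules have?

Carol in UTC: 06:10-06:50, 08:05-12:05, 12:40-16:35 (subtract 2h to convert from UTC+2).
Jonas in UTC: 09:35-17:55.
Grace in UTC: 07:20-12:20, 12:40-16:05, 17:20-17:35.
Ximena in UTC: 09:30-12:00, 12:40-15:20 (subtract 2h to convert from UTC+2).
Ines in UTC: 07:10-17:25, 18:10-19:00 (subtract 2h to convert from UTC+2).
Idris in UTC: 07:15-12:00, 12:40-16:35 (add 5h to convert from UTC-5).
Carol ∩ Jonas: 09:35-12:05, 12:40-16:35.
Carol ∩ Jonas ∩ Grace: 09:35-12:05, 12:40-16:05.
Carol ∩ Jonas ∩ Grace ∩ Ximena: 09:35-12:00, 12:40-15:20.
Carol ∩ Jonas ∩ Grace ∩ Ximena ∩ Ines: 09:35-12:00, 12:40-15:20.
Carol ∩ Jonas ∩ Grace ∩ Ximena ∩ Ines ∩ Idris: 09:35-12:00, 12:40-15:20.
Summing the common windows: 145 + 160 = 305 minutes.

305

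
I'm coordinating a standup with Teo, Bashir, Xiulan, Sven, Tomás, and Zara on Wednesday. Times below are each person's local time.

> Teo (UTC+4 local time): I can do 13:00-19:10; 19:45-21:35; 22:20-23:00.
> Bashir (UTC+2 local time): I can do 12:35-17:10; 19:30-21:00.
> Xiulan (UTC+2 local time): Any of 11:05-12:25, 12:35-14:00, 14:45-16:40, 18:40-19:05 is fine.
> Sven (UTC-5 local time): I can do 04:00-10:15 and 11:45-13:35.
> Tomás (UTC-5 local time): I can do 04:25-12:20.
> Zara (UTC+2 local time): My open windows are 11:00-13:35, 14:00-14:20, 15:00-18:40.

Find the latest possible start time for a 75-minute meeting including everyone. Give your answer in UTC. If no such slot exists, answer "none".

Teo in UTC: 09:00-15:10, 15:45-17:35, 18:20-19:00 (subtract 4h to convert from UTC+4).
Bashir in UTC: 10:35-15:10, 17:30-19:00 (subtract 2h to convert from UTC+2).
Xiulan in UTC: 09:05-10:25, 10:35-12:00, 12:45-14:40, 16:40-17:05 (subtract 2h to convert from UTC+2).
Sven in UTC: 09:00-15:15, 16:45-18:35 (add 5h to convert from UTC-5).
Tomás in UTC: 09:25-17:20 (add 5h to convert from UTC-5).
Zara in UTC: 09:00-11:35, 12:00-12:20, 13:00-16:40 (subtract 2h to convert from UTC+2).
Teo ∩ Bashir: 10:35-15:10, 17:30-17:35, 18:20-19:00.
Teo ∩ Bashir ∩ Xiulan: 10:35-12:00, 12:45-14:40.
Teo ∩ Bashir ∩ Xiulan ∩ Sven: 10:35-12:00, 12:45-14:40.
Teo ∩ Bashir ∩ Xiulan ∩ Sven ∩ Tomás: 10:35-12:00, 12:45-14:40.
Teo ∩ Bashir ∩ Xiulan ∩ Sven ∩ Tomás ∩ Zara: 10:35-11:35, 13:00-14:40.
The last common window of at least 75 minutes is 13:00-14:40; a 75-minute meeting can start as late as 13:25 and still end by 14:40.

13:25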